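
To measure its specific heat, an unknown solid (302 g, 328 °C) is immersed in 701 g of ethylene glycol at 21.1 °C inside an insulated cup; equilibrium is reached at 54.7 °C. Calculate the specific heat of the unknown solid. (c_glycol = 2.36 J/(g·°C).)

m_s c (T_s − T_f) = m_glycol c_glycol (T_f − T_0):
302·c·(328 − 54.7) = 701·2.36·(54.7 − 21.1)
82537 c = 55586  ⇒  c ≈ 0.6735 J/(g·°C)

c ≈ 0.673 J/(g·°C)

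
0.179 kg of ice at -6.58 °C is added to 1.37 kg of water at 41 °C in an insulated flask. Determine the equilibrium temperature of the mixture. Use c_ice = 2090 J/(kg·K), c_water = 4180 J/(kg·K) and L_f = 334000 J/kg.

T_f ≈ 26.6 °C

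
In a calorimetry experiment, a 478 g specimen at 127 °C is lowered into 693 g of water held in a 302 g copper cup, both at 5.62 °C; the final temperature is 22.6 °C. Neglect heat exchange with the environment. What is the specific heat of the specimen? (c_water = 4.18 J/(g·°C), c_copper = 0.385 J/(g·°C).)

Conservation of energy gives ΣQ = 0:
478×c×(22.6 − 127) + 693×4.18×(22.6 − 5.62) + 302×0.385×(22.6 − 5.62) = 0
-49903 c = -51161
c = -51161/-49903 ≈ 1.025 J/(g·°C)

c ≈ 1.03 J/(g·°C)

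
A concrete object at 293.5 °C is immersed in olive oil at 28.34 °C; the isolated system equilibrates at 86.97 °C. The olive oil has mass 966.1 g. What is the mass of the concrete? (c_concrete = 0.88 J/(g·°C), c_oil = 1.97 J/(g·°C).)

m ≈ 614 g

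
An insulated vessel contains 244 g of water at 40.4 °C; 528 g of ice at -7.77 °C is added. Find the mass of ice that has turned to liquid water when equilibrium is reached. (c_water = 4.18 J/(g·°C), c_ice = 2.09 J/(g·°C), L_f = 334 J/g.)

Cooling the water to 0 °C releases 244×4.18×40.4 = 41205 J.
Of that, 528×2.09×7.77 = 8574.4 J goes to bring the ice to 0 °C, leaving 32630 J.
To melt every bit of ice: 528×334 = 176352 J.
Since 32630 < 176352 J, not all the ice melts; equilibrium is at 0 °C.
m_melted×334 = 32630  ⇒  m_melted ≈ 97.7 g.

m_melted ≈ 97.7 g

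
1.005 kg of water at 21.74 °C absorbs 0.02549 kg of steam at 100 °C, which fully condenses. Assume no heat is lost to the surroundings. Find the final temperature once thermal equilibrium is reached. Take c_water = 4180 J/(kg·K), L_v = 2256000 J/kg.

T_f ≈ 37.0 °C

Energy conservation, ΣQ = 0:
condense steam: −0.02549·2256000 = −57505; condensed water 100 °C→T: 106.55(T − 100); original water: 4200.9(T − 21.74)
4307.4 T = 57505 + 10655 + 91328 = 159488
T ≈ 37.03 °C — below 100 °C, confirming all the steam condensed.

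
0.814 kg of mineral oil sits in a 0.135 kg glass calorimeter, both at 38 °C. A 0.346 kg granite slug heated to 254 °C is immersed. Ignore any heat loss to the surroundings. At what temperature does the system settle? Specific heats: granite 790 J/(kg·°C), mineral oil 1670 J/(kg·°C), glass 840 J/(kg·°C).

T_f ≈ 71.8 °C

Net heat exchanged in the isolated system is zero:
0.346*790*(T − 254) + 0.814*1670*(T − 38) + 0.135*840*(T − 38) = 0
273.34(T − 254) + 1359.4(T − 38) + 113.4(T − 38) = 0
1746.1 T = 125394
T ≈ 71.81 °C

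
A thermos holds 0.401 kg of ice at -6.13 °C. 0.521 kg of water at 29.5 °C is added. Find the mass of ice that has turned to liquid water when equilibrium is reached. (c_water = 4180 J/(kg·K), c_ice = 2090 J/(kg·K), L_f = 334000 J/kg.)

m_melted ≈ 0.177 kg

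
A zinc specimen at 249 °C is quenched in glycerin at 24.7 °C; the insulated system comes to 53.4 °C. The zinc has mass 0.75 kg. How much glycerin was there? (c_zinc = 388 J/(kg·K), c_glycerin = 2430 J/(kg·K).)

m ≈ 0.816 kg

Conservation of energy gives ΣQ = 0:
0.75·388·(53.4 − 249) + m·2430·(53.4 − 24.7) = 0
69741 m = 56920
m = 56920/69741 ≈ 0.8162 kg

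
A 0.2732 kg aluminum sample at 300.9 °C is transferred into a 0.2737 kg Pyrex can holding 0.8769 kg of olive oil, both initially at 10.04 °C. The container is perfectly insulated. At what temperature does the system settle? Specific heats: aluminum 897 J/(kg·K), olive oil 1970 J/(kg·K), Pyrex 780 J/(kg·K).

T_f ≈ 42.6 °C

Taking heat into each body as positive, Σ m c ΔT = 0:
0.2732×897×(T − 300.9) + 0.8769×1970×(T − 10.04) + 0.2737×780×(T − 10.04) = 0
245.06(T − 300.9) + 1727.5(T − 10.04) + 213.49(T − 10.04) = 0
2186 T = 93226
T ≈ 42.65 °C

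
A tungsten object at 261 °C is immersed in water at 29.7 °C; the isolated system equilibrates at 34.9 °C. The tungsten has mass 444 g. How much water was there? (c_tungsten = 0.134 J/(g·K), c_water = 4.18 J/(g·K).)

m ≈ 619 g

|Q_tungsten| = |Q_water|:
444·0.134·(261 − 34.9) = m·4.18·(34.9 − 29.7)
21.74 m = 13452  ⇒  m ≈ 618.9 g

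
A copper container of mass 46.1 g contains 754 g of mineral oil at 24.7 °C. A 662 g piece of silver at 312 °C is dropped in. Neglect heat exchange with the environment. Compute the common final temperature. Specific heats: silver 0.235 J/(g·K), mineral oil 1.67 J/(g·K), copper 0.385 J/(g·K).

Let T be the final temperature. ΣQ_i = 0:
662*0.235*(T − 312) + 754*1.67*(T − 24.7) + 46.1*0.385*(T − 24.7) = 0
155.57(T − 312) + 1259.2(T − 24.7) + 17.75(T − 24.7) = 0
1432.5 T = 80078
T ≈ 55.90 °C

T_f ≈ 55.9 °C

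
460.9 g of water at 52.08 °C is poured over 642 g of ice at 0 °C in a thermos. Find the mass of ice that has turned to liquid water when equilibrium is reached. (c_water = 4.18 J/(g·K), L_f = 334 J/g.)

m_melted ≈ 300 g

Heat available from the water dropping to 0 °C: 460.9·4.18·52.08 = 100335 J.
Fully melting the ice requires m_ice L_f = 642·334 = 214428 J.
100335 J < 214428 J, so only part of the ice melts and the system sits at 0 °C.
m_melted·334 = 100335  ⇒  m_melted ≈ 300.4 g.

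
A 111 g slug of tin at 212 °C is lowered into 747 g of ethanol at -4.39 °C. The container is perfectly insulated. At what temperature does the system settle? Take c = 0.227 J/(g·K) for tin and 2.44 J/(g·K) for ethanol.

T_f ≈ -1.4 °C

Taking heat into each body as positive, Σ m c ΔT = 0:
111·0.227·(T − 212) + 747·2.44·(T − (-4.39)) = 0
1847.9 T = -2659.8
T ≈ -1.44 °C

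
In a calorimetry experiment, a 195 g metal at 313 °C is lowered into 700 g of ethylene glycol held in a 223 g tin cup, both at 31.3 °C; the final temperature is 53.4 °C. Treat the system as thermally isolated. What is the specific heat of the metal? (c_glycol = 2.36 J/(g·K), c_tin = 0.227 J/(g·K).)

c ≈ 0.743 J/(g·K)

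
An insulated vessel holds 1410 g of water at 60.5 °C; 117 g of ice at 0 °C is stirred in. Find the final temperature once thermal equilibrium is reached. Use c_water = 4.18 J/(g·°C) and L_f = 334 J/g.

T_f ≈ 49.7 °C

Heat gained plus heat lost sum to zero:
melt ice: 117×334 = 39078; meltwater 0→T: 117×4.18×T = 489.06 T; water cools: 1410×4.18×(T − 60.5) = 5893.8(T − 60.5)
6382.9 T = 356575 − 39078 = 317497
T ≈ 49.74 °C. Since T > 0 °C, the all-ice-melts assumption holds.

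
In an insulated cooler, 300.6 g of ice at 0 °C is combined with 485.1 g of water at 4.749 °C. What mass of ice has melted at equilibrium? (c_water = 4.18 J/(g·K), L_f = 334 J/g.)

Water can give up m c ΔT = 485.1×4.18×4.749 = 9629.6 J before reaching 0 °C.
To melt every bit of ice: 300.6×334 = 100400 J.
9629.6 J < 100400 J, so only part of the ice melts and the system sits at 0 °C.
m_melt = 9629.6 / L_f = 28.83 g.

m_melted ≈ 28.8 g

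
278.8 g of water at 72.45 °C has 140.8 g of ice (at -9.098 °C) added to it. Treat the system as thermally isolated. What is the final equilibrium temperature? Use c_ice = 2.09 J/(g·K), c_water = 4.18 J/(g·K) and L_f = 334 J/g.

T_f ≈ 19.8 °C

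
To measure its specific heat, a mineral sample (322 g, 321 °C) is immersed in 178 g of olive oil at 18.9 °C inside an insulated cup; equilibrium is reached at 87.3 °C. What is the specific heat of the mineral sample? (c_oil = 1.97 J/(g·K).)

c ≈ 0.319 J/(g·K)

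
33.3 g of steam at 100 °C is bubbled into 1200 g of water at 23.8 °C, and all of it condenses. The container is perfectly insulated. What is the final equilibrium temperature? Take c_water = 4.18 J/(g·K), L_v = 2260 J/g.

T_f ≈ 40.5 °C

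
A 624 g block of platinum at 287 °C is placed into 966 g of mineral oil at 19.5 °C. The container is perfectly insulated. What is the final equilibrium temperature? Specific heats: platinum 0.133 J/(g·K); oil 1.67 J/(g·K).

T_f ≈ 32.6 °C

Set heat shed by the hot body equal to heat absorbed by the cold body:
624·0.133·(287 − T) = 966·1.67·(T − 19.5)
82.99(287 − T) = 1613.2(T − 19.5)
1696.2 T = 55276  ⇒  T ≈ 32.59 °C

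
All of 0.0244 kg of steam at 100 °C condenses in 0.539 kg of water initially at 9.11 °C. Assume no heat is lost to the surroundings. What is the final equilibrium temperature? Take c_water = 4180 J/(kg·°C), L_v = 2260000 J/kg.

T_f ≈ 36.5 °C

Taking heat into each body as positive, Σ m c ΔT = 0:
steam→water at 100 °C releases m L_v = 0.0244×2260000 = 55144
  condensate cools 100→T: 0.0244×4180×(T − 100) = 101.99(T − 100)
  original water: 2253(T − 9.11)
2355 T = 55144 + 10199 + 20525 = 85868
T ≈ 36.46 °C (< 100 °C, so full condensation is consistent).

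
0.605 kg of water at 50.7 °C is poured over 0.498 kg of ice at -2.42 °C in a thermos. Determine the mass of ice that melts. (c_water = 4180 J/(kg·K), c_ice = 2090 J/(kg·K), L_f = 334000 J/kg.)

m_melted ≈ 0.376 kg

Heat available from the water dropping to 0 °C: 0.605·4180·50.7 = 128215 J.
Of that, 0.498·2090·2.42 = 2518.8 J goes to bring the ice to 0 °C, leaving 125696 J.
To melt every bit of ice: 0.498·334000 = 166332 J.
That's not enough to melt it all — equilibrium is at 0 °C with ice remaining.
m_melted·334000 = 125696  ⇒  m_melted ≈ 0.3763 kg.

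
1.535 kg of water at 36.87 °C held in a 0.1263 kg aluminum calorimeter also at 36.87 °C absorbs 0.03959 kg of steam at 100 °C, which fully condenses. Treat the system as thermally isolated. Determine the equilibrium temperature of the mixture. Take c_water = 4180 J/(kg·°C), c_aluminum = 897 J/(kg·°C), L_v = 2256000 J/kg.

Setting the total heat transfer to zero:
condense steam: −0.03959·2256000 = −89315
  condensed water 100 °C→T: 165.49(T − 100)
  water warms: 1.535·4180·(T − 36.87) = 6416.3(T − 36.87)
  cup: 113.29(T − 36.87)
6695.1 T = 89315 + 16549 + 240746 = 346610
T ≈ 51.77 °C — below 100 °C, confirming all the steam condensed.

T_f ≈ 51.8 °C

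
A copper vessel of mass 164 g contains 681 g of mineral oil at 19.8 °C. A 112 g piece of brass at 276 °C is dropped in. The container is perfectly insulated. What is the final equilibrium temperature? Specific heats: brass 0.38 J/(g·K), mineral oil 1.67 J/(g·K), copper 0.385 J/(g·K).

T_f ≈ 28.6 °C

Energy conservation, ΣQ = 0:
112·0.38·(T − 276) + 681·1.67·(T − 19.8) + 164·0.385·(T − 19.8) = 0
(42.56 + 1137.3 + 63.14) T = 42.56·276 + 1137.3·19.8 + 63.14·19.8
T = 35515/1243 ≈ 28.57 °C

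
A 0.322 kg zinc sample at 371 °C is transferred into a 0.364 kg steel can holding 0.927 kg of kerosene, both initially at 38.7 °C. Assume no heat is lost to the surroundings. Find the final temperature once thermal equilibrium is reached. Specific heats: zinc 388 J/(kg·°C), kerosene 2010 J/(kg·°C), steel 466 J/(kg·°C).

With ΣQ=0 the equilibrium temperature is the m·c-weighted mean:
T_f = (124.94*371 + 1863.3*38.7 + 169.62*38.7) / (124.94 + 1863.3 + 169.62)
    = 125024 / 2157.8 ≈ 57.94 °C

T_f ≈ 57.9 °C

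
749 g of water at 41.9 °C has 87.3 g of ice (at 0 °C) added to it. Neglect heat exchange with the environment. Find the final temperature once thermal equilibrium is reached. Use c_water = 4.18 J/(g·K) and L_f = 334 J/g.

Conservation of energy gives ΣQ = 0:
melt ice: 87.3×334 = 29158; warm the meltwater: 364.91 T; water cools: 749×4.18×(T − 41.9) = 3130.8(T − 41.9)
3495.7 T = 131181 − 29158 = 102023
T ≈ 29.19 °C. Since T > 0 °C, the all-ice-melts assumption holds.

T_f ≈ 29.2 °C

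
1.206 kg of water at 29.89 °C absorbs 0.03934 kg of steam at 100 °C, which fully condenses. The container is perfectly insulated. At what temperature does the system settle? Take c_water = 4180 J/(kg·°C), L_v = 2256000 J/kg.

T_f ≈ 49.2 °C

Setting the total heat transfer to zero:
latent heat released on condensation: 0.03934·2256000 = 88751
  condensate cools 100→T: 0.03934·4180·(T − 100) = 164.44(T − 100)
  original water: 5041.1(T − 29.89)
5205.5 T = 88751 + 16444 + 150678 = 255873
T ≈ 49.15 °C (< 100 °C, so full condensation is consistent).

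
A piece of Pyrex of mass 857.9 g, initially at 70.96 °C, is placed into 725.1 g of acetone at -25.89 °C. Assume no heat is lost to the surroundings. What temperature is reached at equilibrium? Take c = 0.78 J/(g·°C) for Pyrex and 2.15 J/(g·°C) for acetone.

T_f ≈ 3.2 °C

T_f is the heat-capacity-weighted average of the initial temperatures:
T_f = (669.16·70.96 + 1559·(-25.89)) / (669.16 + 1559)
    = 7122.1 / 2228.1 ≈ 3.20 °C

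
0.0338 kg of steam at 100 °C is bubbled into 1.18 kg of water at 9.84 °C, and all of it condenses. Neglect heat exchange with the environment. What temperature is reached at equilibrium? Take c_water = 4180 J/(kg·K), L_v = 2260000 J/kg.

Conservation of energy gives ΣQ = 0:
latent heat released on condensation: 0.0338×2260000 = 76388
  condensed water 100 °C→T: 141.28(T − 100)
  original water: 4932.4(T − 9.84)
5073.7 T = 76388 + 14128 + 48535 = 139051
T ≈ 27.41 °C — below 100 °C, confirming all the steam condensed.

T_f ≈ 27.4 °C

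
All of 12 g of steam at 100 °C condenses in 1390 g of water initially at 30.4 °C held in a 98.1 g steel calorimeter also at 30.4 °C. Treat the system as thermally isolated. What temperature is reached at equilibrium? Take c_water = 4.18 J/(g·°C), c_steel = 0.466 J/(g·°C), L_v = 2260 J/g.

Conservation of energy gives ΣQ = 0:
steam→water at 100 °C releases m L_v = 12·2260 = 27120
  condensed water 100 °C→T: 50.16(T − 100)
  original water: 5810.2(T − 30.4)
  cup: 45.71(T − 30.4)
5906.1 T = 27120 + 5016 + 178020 = 210156
T ≈ 35.58 °C, under the boiling point, so the assumption holds.

T_f ≈ 35.6 °C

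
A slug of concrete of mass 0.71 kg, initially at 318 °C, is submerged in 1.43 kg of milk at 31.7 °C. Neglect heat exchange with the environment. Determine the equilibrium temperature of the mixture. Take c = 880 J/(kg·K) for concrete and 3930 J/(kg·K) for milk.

Heat gained plus heat lost sum to zero:
0.71×880×(T − 318) + 1.43×3930×(T − 31.7) = 0
6244.7 T = 376837
T ≈ 60.35 °C

T_f ≈ 60.3 °C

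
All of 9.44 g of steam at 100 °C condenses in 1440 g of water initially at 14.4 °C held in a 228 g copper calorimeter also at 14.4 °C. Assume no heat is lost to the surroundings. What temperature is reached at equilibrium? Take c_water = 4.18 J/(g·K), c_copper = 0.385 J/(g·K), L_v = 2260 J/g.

T_f ≈ 18.4 °C

Energy balance with sensible and latent terms:
latent heat released on condensation: 9.44×2260 = 21334; condensate cools 100→T: 9.44×4.18×(T − 100) = 39.46(T − 100); water warms: 1440×4.18×(T − 14.4) = 6019.2(T − 14.4); cup: 87.78(T − 14.4)
6146.4 T = 21334 + 3945.9 + 87941 = 113221
T ≈ 18.42 °C — below 100 °C, confirming all the steam condensed.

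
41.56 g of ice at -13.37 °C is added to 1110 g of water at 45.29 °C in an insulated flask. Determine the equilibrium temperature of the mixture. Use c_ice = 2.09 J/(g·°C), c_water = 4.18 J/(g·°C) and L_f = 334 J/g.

T_f ≈ 40.5 °C

Sum of m c ΔT and latent-heat terms is zero:
ice -13.37→0 °C: 41.56×2.09×13.37 = 1161.3
  latent heat to melt: 41.56×334 = 13881
  warm the meltwater: 173.72 T
  water cools: 1110×4.18×(T − 45.29) = 4639.8(T − 45.29)
4813.5 T = 210137 − 15042 = 195094
T ≈ 40.53 °C (positive, so assuming full melt was valid).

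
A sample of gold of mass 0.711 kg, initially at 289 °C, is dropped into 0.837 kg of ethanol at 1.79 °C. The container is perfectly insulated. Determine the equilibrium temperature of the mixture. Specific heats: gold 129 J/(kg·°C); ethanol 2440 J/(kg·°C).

Heat lost by the gold equals heat gained by the ethanol:
0.711·129·(289 − T) = 0.837·2440·(T − 1.79)
91.72(289 − T) = 2042.3(T − 1.79)
2134 T = 30162  ⇒  T ≈ 14.13 °C

T_f ≈ 14.1 °C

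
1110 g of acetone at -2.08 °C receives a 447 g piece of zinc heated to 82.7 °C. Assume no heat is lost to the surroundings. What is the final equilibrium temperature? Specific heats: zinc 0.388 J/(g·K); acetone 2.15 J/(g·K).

T_f ≈ 3.7 °C

Heat gained plus heat lost sum to zero:
447·0.388·(T − 82.7) + 1110·2.15·(T − (-2.08)) = 0
173.44(T − 82.7) + 2386.5(T − (-2.08)) = 0
(173.44 + 2386.5) T = 173.44·82.7 + 2386.5·(-2.08)
T ≈ 3.66 °C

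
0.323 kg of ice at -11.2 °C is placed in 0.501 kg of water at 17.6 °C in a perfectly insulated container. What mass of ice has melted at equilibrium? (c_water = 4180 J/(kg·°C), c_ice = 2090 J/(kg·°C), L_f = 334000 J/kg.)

m_melted ≈ 0.0877 kg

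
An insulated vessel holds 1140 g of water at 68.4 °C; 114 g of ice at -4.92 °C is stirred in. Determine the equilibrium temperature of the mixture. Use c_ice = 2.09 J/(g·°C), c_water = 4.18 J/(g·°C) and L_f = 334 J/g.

Conservation of energy gives ΣQ = 0:
warm ice to 0 °C: 114·2.09·(0 − (-4.92)) = 1172.2; melt ice: 114·334 = 38076; warm the meltwater: 476.52 T; water: 4765.2(T − 68.4)
5241.7 T = 325940 − 39248 = 286691
T ≈ 54.69 °C (positive, so assuming full melt was valid).

T_f ≈ 54.7 °C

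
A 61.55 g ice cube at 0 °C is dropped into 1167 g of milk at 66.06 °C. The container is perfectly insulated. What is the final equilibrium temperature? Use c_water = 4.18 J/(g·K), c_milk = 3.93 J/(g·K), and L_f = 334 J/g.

T_f ≈ 58.3 °C

Setting the total heat transfer to zero:
melt ice: 61.55×334 = 20558
  meltwater 0→T: 61.55×4.18×T = 257.28 T
  milk cools: 1167×3.93×(T − 66.06) = 4586.3(T − 66.06)
4843.6 T = 302972 − 20558 = 282414
T ≈ 58.31 °C. Since T > 0 °C, the all-ice-melts assumption holds.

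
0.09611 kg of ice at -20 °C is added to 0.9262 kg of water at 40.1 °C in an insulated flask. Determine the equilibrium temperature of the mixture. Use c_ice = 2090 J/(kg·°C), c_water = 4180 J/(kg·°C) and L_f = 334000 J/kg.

T_f ≈ 27.9 °C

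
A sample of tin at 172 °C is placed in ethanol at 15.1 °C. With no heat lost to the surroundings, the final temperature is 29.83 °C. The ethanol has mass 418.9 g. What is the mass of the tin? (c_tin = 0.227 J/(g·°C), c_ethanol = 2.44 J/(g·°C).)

m ≈ 467 g

Heat lost by the tin = heat gained by the ethanol:
m·0.227·(172 − 29.83) = 418.9·2.44·(29.83 − 15.1)
32.27 m = 15056  ⇒  m ≈ 466.5 g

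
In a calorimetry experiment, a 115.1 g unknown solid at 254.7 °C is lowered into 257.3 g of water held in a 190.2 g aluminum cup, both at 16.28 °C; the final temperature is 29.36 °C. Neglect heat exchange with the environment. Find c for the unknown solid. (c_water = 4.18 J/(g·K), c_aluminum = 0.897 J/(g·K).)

Energy conservation, ΣQ = 0:
115.1×c×(29.36 − 254.7) + 257.3×4.18×(29.36 − 16.28) + 190.2×0.897×(29.36 − 16.28) = 0
-25937 c = -16299
c = -16299/-25937 ≈ 0.6284 J/(g·K)

c ≈ 0.628 J/(g·K)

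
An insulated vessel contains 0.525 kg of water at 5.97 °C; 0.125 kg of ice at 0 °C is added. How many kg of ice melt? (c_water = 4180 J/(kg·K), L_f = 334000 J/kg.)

Water can give up m c ΔT = 0.525×4180×5.97 = 13101 J before reaching 0 °C.
To melt every bit of ice: 0.125×334000 = 41750 J.
That's not enough to melt it all — equilibrium is at 0 °C with ice remaining.
Mass melted = 13101/334000 ≈ 0.03923 kg.

m_melted ≈ 0.0392 kg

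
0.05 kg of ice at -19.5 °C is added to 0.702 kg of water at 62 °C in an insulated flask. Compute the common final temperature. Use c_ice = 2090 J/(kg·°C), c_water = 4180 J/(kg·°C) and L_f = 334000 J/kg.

Let T be the final temperature. ΣQ_i = 0:
warm ice to 0 °C: 0.05×2090×(0 − (-19.5)) = 2037.8; fusion: m_ice L_f = 0.05×334000 = 16700; warm the meltwater: 209 T; water cools: 0.702×4180×(T − 62) = 2934.4(T − 62)
3143.4 T = 181930 − 18738 = 163193
T ≈ 51.92 °C — above 0 °C, consistent with complete melting.

T_f ≈ 51.9 °C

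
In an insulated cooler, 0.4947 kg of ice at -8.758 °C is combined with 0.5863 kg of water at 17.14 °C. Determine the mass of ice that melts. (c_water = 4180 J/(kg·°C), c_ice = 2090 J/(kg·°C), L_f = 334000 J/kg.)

Heat available from the water dropping to 0 °C: 0.5863×4180×17.14 = 42006 J.
Of that, 0.4947×2090×8.758 = 9055.1 J goes to bring the ice to 0 °C, leaving 32950 J.
Fully melting the ice requires m_ice L_f = 0.4947×334000 = 165230 J.
32950 J < 165230 J, so only part of the ice melts and the system sits at 0 °C.
Mass melted = 32950/334000 ≈ 0.09865 kg.

m_melted ≈ 0.0987 kg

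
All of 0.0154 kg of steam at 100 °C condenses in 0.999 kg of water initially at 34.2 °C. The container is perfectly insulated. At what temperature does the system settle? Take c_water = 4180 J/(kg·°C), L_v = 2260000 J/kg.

T_f ≈ 43.4 °C

Net heat exchanged in the isolated system is zero:
latent heat released on condensation: 0.0154·2260000 = 34804; condensate cools 100→T: 0.0154·4180·(T − 100) = 64.37(T − 100); water warms: 0.999·4180·(T − 34.2) = 4175.8(T − 34.2)
4240.2 T = 34804 + 6437.2 + 142813 = 184054
T ≈ 43.41 °C — below 100 °C, confirming all the steam condensed.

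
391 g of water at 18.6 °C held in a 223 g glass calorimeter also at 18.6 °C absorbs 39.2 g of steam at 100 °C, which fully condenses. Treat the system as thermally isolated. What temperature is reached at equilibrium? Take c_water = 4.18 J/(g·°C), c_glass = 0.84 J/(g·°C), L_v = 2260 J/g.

Conservation of energy gives ΣQ = 0:
condense steam: −39.2·2260 = −88592; condensed water 100 °C→T: 163.86(T − 100); original water: 1634.4(T − 18.6); glass cup: 223·0.84·(T − 18.6) = 187.32(T − 18.6)
1985.6 T = 88592 + 16386 + 33884 = 138861
T ≈ 69.94 °C — below 100 °C, confirming all the steam condensed.

T_f ≈ 69.9 °C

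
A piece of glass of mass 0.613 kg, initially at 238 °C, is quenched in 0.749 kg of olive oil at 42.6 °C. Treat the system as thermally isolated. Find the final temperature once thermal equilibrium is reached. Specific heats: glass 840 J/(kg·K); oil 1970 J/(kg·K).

T_f ≈ 93.1 °C

|Q_glass| = |Q_oil|:
0.613×840×(238 − T) = 0.749×1970×(T − 42.6)
514.92(238 − T) = 1475.5(T − 42.6)
1990.4 T = 185409  ⇒  T ≈ 93.15 °C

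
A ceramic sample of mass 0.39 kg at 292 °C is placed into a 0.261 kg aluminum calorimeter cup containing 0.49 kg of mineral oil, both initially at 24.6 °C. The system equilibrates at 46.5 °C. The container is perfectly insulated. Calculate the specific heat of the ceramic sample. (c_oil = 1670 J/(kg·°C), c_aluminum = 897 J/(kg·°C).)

Taking heat into each body as positive, Σ m c ΔT = 0:
0.39×c×(46.5 − 292) + 0.49×1670×(46.5 − 24.6) + 0.261×897×(46.5 − 24.6) = 0
-95.75 c = -23048
c = -23048/-95.75 ≈ 240.7 J/(kg·°C)

c ≈ 241 J/(kg·°C)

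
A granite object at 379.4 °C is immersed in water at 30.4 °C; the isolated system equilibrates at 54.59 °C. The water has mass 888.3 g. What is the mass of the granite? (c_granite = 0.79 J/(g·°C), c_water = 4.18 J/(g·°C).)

m ≈ 350 g

Net heat exchanged in the isolated system is zero:
m·0.79·(54.59 − 379.4) + 888.3·4.18·(54.59 − 30.4) = 0
-256.6 m = -89820
m = -89820/-256.6 ≈ 350 g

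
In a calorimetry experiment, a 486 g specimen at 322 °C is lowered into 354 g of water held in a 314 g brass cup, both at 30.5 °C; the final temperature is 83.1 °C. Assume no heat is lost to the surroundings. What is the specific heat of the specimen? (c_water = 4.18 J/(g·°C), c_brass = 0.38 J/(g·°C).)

Net heat exchanged in the isolated system is zero:
486·c·(83.1 − 322) + 354·4.18·(83.1 − 30.5) + 314·0.38·(83.1 − 30.5) = 0
-116105 c = -84110
c = -84110/-116105 ≈ 0.7244 J/(g·°C)

c ≈ 0.724 J/(g·°C)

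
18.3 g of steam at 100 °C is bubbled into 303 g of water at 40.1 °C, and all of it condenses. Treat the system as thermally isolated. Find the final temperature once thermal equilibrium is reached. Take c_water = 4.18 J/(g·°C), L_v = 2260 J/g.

T_f ≈ 74.3 °C

Heat gained plus heat lost sum to zero:
steam→water at 100 °C releases m L_v = 18.3·2260 = 41358; condensate cools 100→T: 18.3·4.18·(T − 100) = 76.49(T − 100); original water: 1266.5(T − 40.1)
1343 T = 41358 + 7649.4 + 50788 = 99796
T ≈ 74.31 °C (< 100 °C, so full condensation is consistent).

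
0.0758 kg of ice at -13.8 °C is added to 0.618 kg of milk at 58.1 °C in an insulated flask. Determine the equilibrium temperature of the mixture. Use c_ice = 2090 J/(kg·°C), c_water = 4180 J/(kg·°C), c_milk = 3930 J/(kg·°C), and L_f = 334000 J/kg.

T_f ≈ 41.4 °C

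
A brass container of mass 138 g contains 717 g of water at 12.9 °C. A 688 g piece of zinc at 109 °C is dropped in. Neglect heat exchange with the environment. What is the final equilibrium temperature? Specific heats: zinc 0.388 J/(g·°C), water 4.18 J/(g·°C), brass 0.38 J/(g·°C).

Conservation of energy gives ΣQ = 0:
688*0.388*(T − 109) + 717*4.18*(T − 12.9) + 138*0.38*(T − 12.9) = 0
266.94(T − 109) + 2997.1(T − 12.9) + 52.44(T − 12.9) = 0
3316.4 T = 68435
T = 68435/3316.4 ≈ 20.64 °C

T_f ≈ 20.6 °C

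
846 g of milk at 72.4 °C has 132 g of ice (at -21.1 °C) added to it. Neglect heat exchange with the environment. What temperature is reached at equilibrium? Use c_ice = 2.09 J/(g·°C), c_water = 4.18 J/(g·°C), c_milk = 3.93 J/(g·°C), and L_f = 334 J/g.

T_f ≈ 49.2 °C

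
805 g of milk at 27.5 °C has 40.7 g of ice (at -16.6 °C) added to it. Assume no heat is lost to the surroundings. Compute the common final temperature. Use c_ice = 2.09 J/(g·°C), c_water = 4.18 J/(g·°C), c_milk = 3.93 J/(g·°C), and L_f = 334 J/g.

Energy balance with sensible and latent terms:
ice -16.6→0 °C: 40.7×2.09×16.6 = 1412
  latent heat to melt: 40.7×334 = 13594
  meltwater 0→T: 40.7×4.18×T = 170.13 T
  milk cools: 805×3.93×(T − 27.5) = 3163.7(T − 27.5)
3333.8 T = 87000 − 15006 = 71995
T ≈ 21.60 °C — above 0 °C, consistent with complete melting.

T_f ≈ 21.6 °C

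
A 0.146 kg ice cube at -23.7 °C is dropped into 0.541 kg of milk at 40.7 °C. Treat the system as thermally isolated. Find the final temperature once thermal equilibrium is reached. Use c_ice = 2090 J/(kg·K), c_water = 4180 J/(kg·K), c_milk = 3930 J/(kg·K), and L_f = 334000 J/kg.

T_f ≈ 11.2 °C

Energy balance with sensible and latent terms:
ice -23.7→0 °C: 0.146×2090×23.7 = 7231.8
  melt ice: 0.146×334000 = 48764
  warm the meltwater: 610.28 T
  milk cools: 0.541×3930×(T − 40.7) = 2126.1(T − 40.7)
2736.4 T = 86533 − 55996 = 30538
T ≈ 11.16 °C. Since T > 0 °C, the all-ice-melts assumption holds.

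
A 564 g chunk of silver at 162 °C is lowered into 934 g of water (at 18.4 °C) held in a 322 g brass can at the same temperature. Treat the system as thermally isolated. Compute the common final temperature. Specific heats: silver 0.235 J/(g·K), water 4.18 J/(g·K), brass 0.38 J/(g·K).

T_f is the heat-capacity-weighted average of the initial temperatures:
T_f = (132.54·162 + 3904.1·18.4 + 122.36·18.4) / (132.54 + 3904.1 + 122.36)
    = 95559 / 4159 ≈ 22.98 °C

T_f ≈ 23.0 °C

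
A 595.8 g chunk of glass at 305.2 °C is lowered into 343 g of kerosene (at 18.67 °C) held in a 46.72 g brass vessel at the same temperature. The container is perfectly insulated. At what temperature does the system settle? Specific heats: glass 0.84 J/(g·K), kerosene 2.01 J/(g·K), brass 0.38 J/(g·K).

T_f ≈ 137.4 °C

Conservation of energy gives ΣQ = 0:
595.8·0.84·(T − 305.2) + 343·2.01·(T − 18.67) + 46.72·0.38·(T − 18.67) = 0
(500.47 + 689.43 + 17.75) T = 500.47·305.2 + 689.43·18.67 + 17.75·18.67
T = 165947 / 1207.7 = 137 °C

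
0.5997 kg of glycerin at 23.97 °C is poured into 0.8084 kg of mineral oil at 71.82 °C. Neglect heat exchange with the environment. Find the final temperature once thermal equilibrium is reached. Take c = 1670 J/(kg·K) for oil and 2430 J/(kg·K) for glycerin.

T_f ≈ 47.0 °C

Net heat exchanged in the isolated system is zero:
0.8084·1670·(T − 71.82) + 0.5997·2430·(T − 23.97) = 0
(1350 + 1457.3) T = 1350·71.82 + 1457.3·23.97
T = 131890 / 2807.3 = 47 °C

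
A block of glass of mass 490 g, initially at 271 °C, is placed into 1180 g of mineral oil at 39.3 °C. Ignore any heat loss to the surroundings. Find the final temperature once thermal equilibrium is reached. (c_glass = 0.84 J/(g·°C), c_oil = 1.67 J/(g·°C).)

T_f ≈ 79.3 °C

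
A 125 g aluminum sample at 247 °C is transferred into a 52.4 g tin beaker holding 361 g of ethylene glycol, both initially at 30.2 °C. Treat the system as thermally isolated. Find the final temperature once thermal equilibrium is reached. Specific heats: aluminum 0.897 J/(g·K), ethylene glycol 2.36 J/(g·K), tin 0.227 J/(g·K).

T_f ≈ 55.1 °C

With ΣQ=0 the equilibrium temperature is the m·c-weighted mean:
T_f = (112.12·247 + 851.96·30.2 + 11.89·30.2) / (112.12 + 851.96 + 11.89)
    = 53783 / 975.98 ≈ 55.11 °C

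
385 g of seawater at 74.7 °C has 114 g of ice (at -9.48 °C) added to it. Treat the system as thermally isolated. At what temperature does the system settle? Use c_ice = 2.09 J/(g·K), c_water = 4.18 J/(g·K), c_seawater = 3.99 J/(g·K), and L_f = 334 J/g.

T_f ≈ 37.0 °C

Net heat exchanged in the isolated system is zero:
ice -9.48→0 °C: 114·2.09·9.48 = 2258.7
  fusion: m_ice L_f = 114·334 = 38076
  meltwater 0→T: 114·4.18·T = 476.52 T
  seawater cools: 385·3.99·(T − 74.7) = 1536.2(T − 74.7)
2012.7 T = 114750 − 40335 = 74416
T ≈ 36.97 °C — above 0 °C, consistent with complete melting.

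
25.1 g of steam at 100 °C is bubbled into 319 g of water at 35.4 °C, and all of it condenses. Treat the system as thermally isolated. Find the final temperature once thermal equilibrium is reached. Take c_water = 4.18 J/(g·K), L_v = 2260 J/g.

Setting the total heat transfer to zero:
condense steam: −25.1·2260 = −56726
  condensate cools 100→T: 25.1·4.18·(T − 100) = 104.92(T − 100)
  original water: 1333.4(T − 35.4)
1438.3 T = 56726 + 10492 + 47203 = 114421
T ≈ 79.55 °C — below 100 °C, confirming all the steam condensed.

T_f ≈ 79.6 °C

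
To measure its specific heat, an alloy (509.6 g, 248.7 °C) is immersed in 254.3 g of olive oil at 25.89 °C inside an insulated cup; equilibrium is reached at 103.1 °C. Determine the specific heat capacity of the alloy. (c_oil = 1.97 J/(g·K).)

Heat lost by the alloy = heat gained by the oil:
509.6×c×(248.7 − 103.1) = 254.3×1.97×(103.1 − 25.89)
74198 c = 38680  ⇒  c ≈ 0.5213 J/(g·K)

c ≈ 0.521 J/(g·K)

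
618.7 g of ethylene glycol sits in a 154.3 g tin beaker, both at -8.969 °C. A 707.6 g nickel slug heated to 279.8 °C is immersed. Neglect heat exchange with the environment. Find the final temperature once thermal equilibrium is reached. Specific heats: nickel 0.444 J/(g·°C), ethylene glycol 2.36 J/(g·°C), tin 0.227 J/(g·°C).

Conservation of energy gives ΣQ = 0:
707.6*0.444*(T − 279.8) + 618.7*2.36*(T − (-8.969)) + 154.3*0.227*(T − (-8.969)) = 0
1809.3 T = 74496
T = 74496 / 1809.3 = 41.2 °C

T_f ≈ 41.2 °C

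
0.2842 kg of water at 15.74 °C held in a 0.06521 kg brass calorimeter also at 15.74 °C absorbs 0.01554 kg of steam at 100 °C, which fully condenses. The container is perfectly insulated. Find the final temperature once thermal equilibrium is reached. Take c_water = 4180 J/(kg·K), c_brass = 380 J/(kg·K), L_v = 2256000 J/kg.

T_f ≈ 47.5 °C

Net heat exchanged in the isolated system is zero:
latent heat released on condensation: 0.01554×2256000 = 35058
  condensed water 100 °C→T: 64.96(T − 100)
  water warms: 0.2842×4180×(T − 15.74) = 1188(T − 15.74)
  brass cup: 0.06521×380×(T − 15.74) = 24.78(T − 15.74)
1277.7 T = 35058 + 6495.7 + 19088 = 60642
T ≈ 47.46 °C (< 100 °C, so full condensation is consistent).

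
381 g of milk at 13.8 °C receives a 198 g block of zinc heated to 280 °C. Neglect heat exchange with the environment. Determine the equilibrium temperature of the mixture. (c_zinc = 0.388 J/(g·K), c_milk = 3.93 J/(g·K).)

Setting the total heat transfer to zero:
198·0.388·(T − 280) + 381·3.93·(T − 13.8) = 0
76.82(T − 280) + 1497.3(T − 13.8) = 0
(76.82 + 1497.3) T = 76.82·280 + 1497.3·13.8
T = 42174/1574.2 ≈ 26.79 °C

T_f ≈ 26.8 °C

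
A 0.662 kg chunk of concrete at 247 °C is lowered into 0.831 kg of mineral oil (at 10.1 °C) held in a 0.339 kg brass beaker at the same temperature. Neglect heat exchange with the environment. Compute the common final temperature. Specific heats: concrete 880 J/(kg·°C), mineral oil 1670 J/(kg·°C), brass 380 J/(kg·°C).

Taking heat into each body as positive, Σ m c ΔT = 0:
0.662*880*(T − 247) + 0.831*1670*(T − 10.1) + 0.339*380*(T − 10.1) = 0
(582.56 + 1387.8 + 128.82) T = 582.56*247 + 1387.8*10.1 + 128.82*10.1
T = 159210 / 2099.2 = 75.8 °C

T_f ≈ 75.8 °C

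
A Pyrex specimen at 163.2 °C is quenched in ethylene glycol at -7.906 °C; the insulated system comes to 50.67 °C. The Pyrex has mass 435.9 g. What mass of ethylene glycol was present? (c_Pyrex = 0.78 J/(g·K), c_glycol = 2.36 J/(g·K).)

m ≈ 277 g

Let T be the final temperature. ΣQ_i = 0:
435.9×0.78×(50.67 − 163.2) + m×2.36×(50.67 − (-7.906)) = 0
138.24 m = 38260
m = 38260/138.24 ≈ 276.8 g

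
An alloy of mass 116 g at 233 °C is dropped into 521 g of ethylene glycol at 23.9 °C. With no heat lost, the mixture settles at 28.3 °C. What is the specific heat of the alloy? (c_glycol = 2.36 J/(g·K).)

Let T be the final temperature. ΣQ_i = 0:
116×c×(28.3 − 233) + 521×2.36×(28.3 − 23.9) = 0
-23745 c = -5410.1
c = -5410.1/-23745 ≈ 0.2278 J/(g·K)

c ≈ 0.228 J/(g·K)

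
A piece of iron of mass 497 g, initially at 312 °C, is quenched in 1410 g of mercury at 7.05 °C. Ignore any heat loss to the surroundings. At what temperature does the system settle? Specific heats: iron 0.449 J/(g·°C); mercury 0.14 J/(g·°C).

T_f ≈ 168.9 °C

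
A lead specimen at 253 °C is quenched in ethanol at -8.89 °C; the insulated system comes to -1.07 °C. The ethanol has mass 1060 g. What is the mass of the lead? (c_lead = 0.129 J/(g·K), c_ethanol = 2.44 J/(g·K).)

|Q_lead| = |Q_ethanol|:
m·0.129·(253 − -1.07) = 1060·2.44·(-1.07 − (-8.89))
32.78 m = 20226  ⇒  m ≈ 617.1 g

m ≈ 617 g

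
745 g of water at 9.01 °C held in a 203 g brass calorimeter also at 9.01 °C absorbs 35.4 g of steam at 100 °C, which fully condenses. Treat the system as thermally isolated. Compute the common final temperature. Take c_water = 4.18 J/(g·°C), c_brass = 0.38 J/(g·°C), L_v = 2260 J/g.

T_f ≈ 37.0 °C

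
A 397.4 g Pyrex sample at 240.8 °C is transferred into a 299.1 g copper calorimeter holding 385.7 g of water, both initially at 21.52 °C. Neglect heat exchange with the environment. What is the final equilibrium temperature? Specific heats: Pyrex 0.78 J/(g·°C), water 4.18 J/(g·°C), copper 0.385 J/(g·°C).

T_f = Σ m_i c_i T_i / Σ m_i c_i:
T_f = (309.97·240.8 + 1612.2·21.52 + 115.15·21.52) / (309.97 + 1612.2 + 115.15)
    = 111814 / 2037.4 ≈ 54.88 °C

T_f ≈ 54.9 °C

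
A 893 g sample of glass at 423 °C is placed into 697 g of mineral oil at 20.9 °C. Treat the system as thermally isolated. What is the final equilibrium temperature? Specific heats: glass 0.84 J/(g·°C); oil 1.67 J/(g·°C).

T_f ≈ 178.5 °C

Heat gained plus heat lost sum to zero:
893·0.84·(T − 423) + 697·1.67·(T − 20.9) = 0
750.12(T − 423) + 1164(T − 20.9) = 0
(750.12 + 1164) T = 750.12·423 + 1164·20.9
T = 341628/1914.1 ≈ 178.48 °C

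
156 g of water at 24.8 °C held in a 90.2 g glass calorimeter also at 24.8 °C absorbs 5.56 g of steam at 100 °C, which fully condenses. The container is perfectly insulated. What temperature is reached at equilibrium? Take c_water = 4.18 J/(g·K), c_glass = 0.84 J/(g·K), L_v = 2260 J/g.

T_f ≈ 43.9 °C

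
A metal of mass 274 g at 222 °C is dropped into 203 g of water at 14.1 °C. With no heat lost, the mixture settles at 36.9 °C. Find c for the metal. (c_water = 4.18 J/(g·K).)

m_s c (T_s − T_f) = m_water c_water (T_f − T_0):
274×c×(222 − 36.9) = 203×4.18×(36.9 − 14.1)
50717 c = 19347  ⇒  c ≈ 0.3815 J/(g·K)

c ≈ 0.381 J/(g·K)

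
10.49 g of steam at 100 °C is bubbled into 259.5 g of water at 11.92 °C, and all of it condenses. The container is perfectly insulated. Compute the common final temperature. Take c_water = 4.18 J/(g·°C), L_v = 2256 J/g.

T_f ≈ 36.3 °C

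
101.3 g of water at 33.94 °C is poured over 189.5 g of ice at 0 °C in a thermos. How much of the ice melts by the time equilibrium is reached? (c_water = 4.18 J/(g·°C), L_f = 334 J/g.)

m_melted ≈ 43 g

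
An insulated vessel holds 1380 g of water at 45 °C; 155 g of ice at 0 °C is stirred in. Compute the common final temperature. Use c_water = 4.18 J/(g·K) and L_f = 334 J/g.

T_f ≈ 32.4 °C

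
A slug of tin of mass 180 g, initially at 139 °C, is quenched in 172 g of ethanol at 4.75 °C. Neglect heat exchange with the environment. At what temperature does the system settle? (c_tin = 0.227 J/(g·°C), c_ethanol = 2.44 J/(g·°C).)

With ΣQ=0 the equilibrium temperature is the m·c-weighted mean:
T_f = (40.86×139 + 419.68×4.75) / (40.86 + 419.68)
    = 7673 / 460.54 ≈ 16.66 °C

T_f ≈ 16.7 °C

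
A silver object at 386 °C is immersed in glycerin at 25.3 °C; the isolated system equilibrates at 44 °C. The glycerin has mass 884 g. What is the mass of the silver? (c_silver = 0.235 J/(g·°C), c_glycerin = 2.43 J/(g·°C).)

m ≈ 500 g

|Q_silver| = |Q_glycerin|:
m×0.235×(386 − 44) = 884×2.43×(44 − 25.3)
80.37 m = 40170  ⇒  m ≈ 499.8 g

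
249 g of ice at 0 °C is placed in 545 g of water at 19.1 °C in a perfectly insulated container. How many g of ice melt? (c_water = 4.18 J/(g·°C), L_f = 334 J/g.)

Cooling the water to 0 °C releases 545·4.18·19.1 = 43512 J.
Melting all 249 g of ice would need 249·334 = 83166 J.
Since 43512 < 83166 J, not all the ice melts; equilibrium is at 0 °C.
m_melted·334 = 43512  ⇒  m_melted ≈ 130.3 g.

m_melted ≈ 130 g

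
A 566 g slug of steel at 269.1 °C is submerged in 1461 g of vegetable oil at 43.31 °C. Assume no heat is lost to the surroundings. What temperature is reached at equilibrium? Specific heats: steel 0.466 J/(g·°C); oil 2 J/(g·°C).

T_f ≈ 62.0 °C

Heat gained plus heat lost sum to zero:
566×0.466×(T − 269.1) + 1461×2×(T − 43.31) = 0
263.76(T − 269.1) + 2922(T − 43.31) = 0
(263.76 + 2922) T = 263.76×269.1 + 2922×43.31
T = 197529/3185.8 ≈ 62.00 °C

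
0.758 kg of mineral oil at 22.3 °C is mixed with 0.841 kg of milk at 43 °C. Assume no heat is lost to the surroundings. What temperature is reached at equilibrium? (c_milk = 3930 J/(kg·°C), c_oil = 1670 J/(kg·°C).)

T_f ≈ 37.3 °C

T_f = Σ m_i c_i T_i / Σ m_i c_i:
T_f = (3305.1·43 + 1265.9·22.3) / (3305.1 + 1265.9)
    = 170349 / 4571 ≈ 37.27 °C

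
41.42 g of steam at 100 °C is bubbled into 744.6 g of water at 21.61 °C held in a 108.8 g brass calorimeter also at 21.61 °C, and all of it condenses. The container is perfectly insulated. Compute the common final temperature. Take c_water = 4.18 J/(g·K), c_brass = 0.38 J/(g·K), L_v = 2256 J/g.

T_f ≈ 53.8 °C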